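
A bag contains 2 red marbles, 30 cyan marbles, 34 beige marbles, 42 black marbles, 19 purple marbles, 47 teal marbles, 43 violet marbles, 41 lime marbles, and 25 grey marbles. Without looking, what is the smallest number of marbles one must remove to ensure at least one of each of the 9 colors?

The hardest color to obtain is red: we could draw every other marble first — 283 − 2 = 281 marbles — without a single red one.
The next draw must be red, so 281 + 1 = 282.

282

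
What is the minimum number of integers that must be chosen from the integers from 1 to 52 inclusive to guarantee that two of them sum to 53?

27

Partition {1, …, 52} into 26 pairs: {1,52}, {2,51}, …, {26,27}.
Choosing 26 integers — say the integers 1 through 26 — takes one from each pair and avoids the property.
Choosing 27 forces two into the same pair by pigeonhole, and those sum to 53. So 27.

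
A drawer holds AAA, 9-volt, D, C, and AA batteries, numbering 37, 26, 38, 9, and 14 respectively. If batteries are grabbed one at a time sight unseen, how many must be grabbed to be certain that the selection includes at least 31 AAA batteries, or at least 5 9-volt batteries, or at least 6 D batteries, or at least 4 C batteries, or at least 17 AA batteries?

The worst case stops just short of every target: 30 AAA, 4 9-volt, 5 D, 3 C, all 14 AA — 30 + 4 + 5 + 3 + 14 = 56 batteries.
One more battery must push some type to its target, so 56 + 1 = 57.

57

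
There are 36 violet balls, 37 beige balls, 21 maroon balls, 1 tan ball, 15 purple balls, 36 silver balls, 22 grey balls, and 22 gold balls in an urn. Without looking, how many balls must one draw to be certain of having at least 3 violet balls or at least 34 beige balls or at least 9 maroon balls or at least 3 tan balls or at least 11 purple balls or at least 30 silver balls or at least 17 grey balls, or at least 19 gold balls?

118

Each of the 8 colors has its own threshold; avoid all of them simultaneously.
The worst case stops just short of every target: 2 violet, 33 beige, 8 maroon, all 1 tan, 10 purple, 29 silver, 16 grey, 18 gold — 2 + 33 + 8 + 1 + 10 + 29 + 16 + 18 = 117 balls.
One more ball must push some color to its target, so 117 + 1 = 118.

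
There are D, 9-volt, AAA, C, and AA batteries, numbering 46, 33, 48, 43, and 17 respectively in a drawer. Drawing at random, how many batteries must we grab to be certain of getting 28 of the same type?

126

In the worst case we take at most 27 of each type, but all 17 AA (fewer than 27), giving 27 + 27 + 27 + 27 + 17 = 125.
One more battery then forces some type to 28, so 125 + 1 = 126.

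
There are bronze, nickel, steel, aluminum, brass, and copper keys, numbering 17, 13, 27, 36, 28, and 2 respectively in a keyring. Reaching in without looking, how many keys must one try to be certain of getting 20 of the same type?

In the worst case we take at most 19 of each type, but all 17 bronze, all 13 nickel, and all 2 copper (fewer than 19), giving 17 + 13 + 19 + 19 + 19 + 2 = 89.
One more key then forces some type to 20, so 89 + 1 = 90.

90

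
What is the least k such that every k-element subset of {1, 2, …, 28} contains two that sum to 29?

15

Partition {1, …, 28} into 14 pairs: {1,28}, {2,27}, …, {14,15}.
Choosing 14 integers — say the integers 1 through 14 — takes one from each pair and avoids the property.
Choosing 15 forces two into the same pair by pigeonhole, and those sum to 29. So 15.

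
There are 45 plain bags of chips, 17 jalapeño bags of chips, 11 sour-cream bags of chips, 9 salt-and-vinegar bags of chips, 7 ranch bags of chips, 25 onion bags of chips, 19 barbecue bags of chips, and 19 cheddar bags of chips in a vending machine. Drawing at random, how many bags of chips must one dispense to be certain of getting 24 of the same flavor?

Treat the 8 flavors as pigeonholes.
In the worst case we take at most 23 of each flavor, but all 17 jalapeño, all 11 sour-cream, all 9 salt-and-vinegar, all 7 ranch, all 19 barbecue, and all 19 cheddar (fewer than 23), giving 23 + 17 + 11 + 9 + 7 + 23 + 19 + 19 = 128.
One more bag of chips then forces some flavor to 24, so 128 + 1 = 129.

129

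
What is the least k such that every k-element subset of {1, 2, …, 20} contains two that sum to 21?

Partition {1, …, 20} into 10 pairs: {1,20}, {2,19}, …, {10,11}.
Choosing 10 integers — say the integers 1 through 10 — takes one from each pair and avoids the property.
Choosing 11 forces two into the same pair by pigeonhole, and those sum to 21. So 11.

11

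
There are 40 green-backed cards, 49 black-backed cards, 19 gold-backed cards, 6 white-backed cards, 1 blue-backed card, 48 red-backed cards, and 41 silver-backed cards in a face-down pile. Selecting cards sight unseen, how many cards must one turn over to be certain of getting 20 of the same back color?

103

In the worst case we take at most 19 of each back color, but all 6 white-backed and all 1 blue-backed (fewer than 19), giving 19 + 19 + 19 + 6 + 1 + 19 + 19 = 102.
One more card then forces some back color to 20, so 102 + 1 = 103.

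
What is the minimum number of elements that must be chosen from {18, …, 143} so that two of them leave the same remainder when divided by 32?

33

Group the integers by remainder mod 32; there are 32 residue classes, each nonempty in this range.
Choosing one from each class (32 integers) avoids any shared remainder.
One more choice must repeat a class, so two differ by a multiple of 32. Hence 32 + 1 = 33.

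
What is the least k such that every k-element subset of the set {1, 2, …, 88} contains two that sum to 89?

45

Partition {1, …, 88} into 44 pairs: {1,88}, {2,87}, …, {44,45}.
Choosing 44 integers — say the integers 1 through 44 — takes one from each pair and avoids the property.
Choosing 45 forces two into the same pair by pigeonhole, and those sum to 89. So 45.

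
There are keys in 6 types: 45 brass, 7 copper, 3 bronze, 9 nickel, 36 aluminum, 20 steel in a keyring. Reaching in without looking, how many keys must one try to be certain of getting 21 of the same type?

80

In the worst case we take at most 20 of each type, but all 7 copper, all 3 bronze, and all 9 nickel (fewer than 20), giving 20 + 7 + 3 + 9 + 20 + 20 = 79.
One more key then forces some type to 21, so 79 + 1 = 80.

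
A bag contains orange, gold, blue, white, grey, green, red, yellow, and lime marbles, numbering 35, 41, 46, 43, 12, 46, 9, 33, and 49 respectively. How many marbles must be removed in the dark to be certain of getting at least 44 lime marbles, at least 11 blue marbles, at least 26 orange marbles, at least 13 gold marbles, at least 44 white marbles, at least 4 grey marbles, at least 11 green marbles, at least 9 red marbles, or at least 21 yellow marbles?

175

The worst case stops just short of every target: 25 orange, 12 gold, 10 blue, 43 white, 3 grey, 10 green, 8 red, 20 yellow, 43 lime — 25 + 12 + 10 + 43 + 3 + 10 + 8 + 20 + 43 = 174 marbles.
One more marble must push some color to its target, so 174 + 1 = 175.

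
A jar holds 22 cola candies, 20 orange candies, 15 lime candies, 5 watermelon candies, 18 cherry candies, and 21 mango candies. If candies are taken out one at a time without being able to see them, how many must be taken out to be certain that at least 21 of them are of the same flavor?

Treat the 6 flavors as pigeonholes.
In the worst case we take at most 20 of each flavor, but all 15 lime, all 5 watermelon, and all 18 cherry (fewer than 20), giving 20 + 20 + 15 + 5 + 18 + 20 = 98.
One more candy then forces some flavor to 21, so 98 + 1 = 99.

99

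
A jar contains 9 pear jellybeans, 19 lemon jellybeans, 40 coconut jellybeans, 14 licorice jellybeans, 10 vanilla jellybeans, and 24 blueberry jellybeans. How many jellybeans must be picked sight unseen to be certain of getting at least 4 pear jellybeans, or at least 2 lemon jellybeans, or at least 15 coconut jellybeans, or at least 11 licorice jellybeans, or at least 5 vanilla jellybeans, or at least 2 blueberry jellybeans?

34

The worst case stops just short of every target: 3 pear, 1 lemon, 14 coconut, 10 licorice, 4 vanilla, 1 blueberry — 3 + 1 + 14 + 10 + 4 + 1 = 33 jellybeans.
One more jellybean must push some flavor to its target, so 33 + 1 = 34.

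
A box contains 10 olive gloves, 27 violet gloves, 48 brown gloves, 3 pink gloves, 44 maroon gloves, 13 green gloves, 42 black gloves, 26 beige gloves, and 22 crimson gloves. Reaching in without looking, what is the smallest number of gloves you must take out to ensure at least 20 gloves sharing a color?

Treat the 9 colors as pigeonholes.
In the worst case we take at most 19 of each color, but all 10 olive, all 3 pink, and all 13 green (fewer than 19), giving 10 + 19 + 19 + 3 + 19 + 13 + 19 + 19 + 19 = 140.
One more glove then forces some color to 20, so 140 + 1 = 141.

141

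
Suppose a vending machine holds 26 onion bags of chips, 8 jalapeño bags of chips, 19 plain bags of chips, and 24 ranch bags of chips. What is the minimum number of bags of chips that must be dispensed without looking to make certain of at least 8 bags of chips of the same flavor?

29

The worst case takes 7 bags of chips of each flavor without reaching 8 of any: 4 × 7 = 28.
The next bag of chips must bring some flavor to 8, so 28 + 1 = 29.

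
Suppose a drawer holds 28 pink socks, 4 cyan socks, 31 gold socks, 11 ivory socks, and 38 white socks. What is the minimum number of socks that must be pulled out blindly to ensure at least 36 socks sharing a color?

In the worst case we take at most 35 of each color, but all 28 pink, all 4 cyan, all 31 gold, and all 11 ivory (fewer than 35), giving 28 + 4 + 31 + 11 + 35 = 109.
One more sock then forces some color to 36, so 109 + 1 = 110.

110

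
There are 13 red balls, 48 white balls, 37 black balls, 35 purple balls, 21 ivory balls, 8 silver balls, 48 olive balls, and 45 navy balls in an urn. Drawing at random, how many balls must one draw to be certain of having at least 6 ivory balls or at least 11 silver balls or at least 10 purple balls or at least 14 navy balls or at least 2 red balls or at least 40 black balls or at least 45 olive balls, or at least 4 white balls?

121

The worst case stops just short of every target: 1 red, 3 white, all 37 black, 9 purple, 5 ivory, all 8 silver, 44 olive, 13 navy — 1 + 3 + 37 + 9 + 5 + 8 + 44 + 13 = 120 balls.
One more ball must push some color to its target, so 120 + 1 = 121.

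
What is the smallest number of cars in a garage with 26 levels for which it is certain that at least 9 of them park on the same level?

209

There are 26 levels acting as pigeonholes.
With 26 × 8 = 208 cars we could place exactly 8 in each, with no class reaching 9.
One more forces some class to hold 9, so 208 + 1 = 209.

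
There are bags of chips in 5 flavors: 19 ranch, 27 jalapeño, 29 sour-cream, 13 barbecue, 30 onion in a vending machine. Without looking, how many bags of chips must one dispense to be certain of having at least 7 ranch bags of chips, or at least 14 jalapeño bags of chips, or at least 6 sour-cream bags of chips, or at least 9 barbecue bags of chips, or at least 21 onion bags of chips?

53

Each of the 5 flavors has its own threshold; avoid all of them simultaneously.
The worst case stops just short of every target: 6 ranch, 13 jalapeño, 5 sour-cream, 8 barbecue, 20 onion — 6 + 13 + 5 + 8 + 20 = 52 bags of chips.
One more bag of chips must push some flavor to its target, so 52 + 1 = 53.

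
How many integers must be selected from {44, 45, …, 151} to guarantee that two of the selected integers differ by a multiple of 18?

Use the pigeonhole principle on residue classes: group the integers by remainder mod 18; there are 18 residue classes, each nonempty in this range.
Choosing one from each class (18 integers) avoids any shared remainder.
One more choice must repeat a class, so two differ by a multiple of 18. Hence 18 + 1 = 19.

19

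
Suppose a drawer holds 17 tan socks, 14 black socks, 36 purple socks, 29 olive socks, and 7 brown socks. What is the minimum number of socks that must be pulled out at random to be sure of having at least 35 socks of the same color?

102

In the worst case we take at most 34 of each color, but all 17 tan, all 14 black, all 29 olive, and all 7 brown (fewer than 34), giving 17 + 14 + 34 + 29 + 7 = 101.
One more sock then forces some color to 35, so 101 + 1 = 102.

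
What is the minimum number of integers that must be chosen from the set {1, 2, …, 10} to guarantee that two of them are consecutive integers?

6

Partition {1, …, 10} into 5 pairs: {1,2}, {3,4}, …, {9,10}.
Choosing 5 integers — say the 5 even numbers 2, 4, …, 10 — takes one from each pair and avoids the property.
Choosing 6 forces two into the same pair by pigeonhole, and those are consecutive. So 6.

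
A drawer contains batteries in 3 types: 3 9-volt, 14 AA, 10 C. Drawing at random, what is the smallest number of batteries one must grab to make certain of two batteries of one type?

4

The worst case takes 1 battery of each type without reaching 2 of any: 3 × 1 = 3.
The next battery must bring some type to 2, so 3 + 1 = 4.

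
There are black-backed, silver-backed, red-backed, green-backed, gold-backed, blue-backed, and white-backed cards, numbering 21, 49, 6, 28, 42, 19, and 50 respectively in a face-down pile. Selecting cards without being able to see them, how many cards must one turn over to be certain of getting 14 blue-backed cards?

To avoid blue-backed cards as long as possible, exhaust the other 6 back colors first.
The worst case draws every non-blue-backed card first: 21 + 49 + 6 + 28 + 42 + 50 = 196.
The next 14 draws are then forced to be blue-backed, giving 196 + 14 = 210.

210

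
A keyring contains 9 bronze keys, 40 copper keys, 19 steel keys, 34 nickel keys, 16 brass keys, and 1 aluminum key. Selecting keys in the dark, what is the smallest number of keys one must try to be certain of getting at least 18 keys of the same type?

78

In the worst case we take at most 17 of each type, but all 9 bronze, all 16 brass, and all 1 aluminum (fewer than 17), giving 9 + 17 + 17 + 17 + 16 + 1 = 77.
One more key then forces some type to 18, so 77 + 1 = 78.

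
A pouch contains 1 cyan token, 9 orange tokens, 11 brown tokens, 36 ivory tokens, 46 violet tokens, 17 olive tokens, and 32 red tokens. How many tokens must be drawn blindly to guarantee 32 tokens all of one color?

Treat the 7 colors as pigeonholes.
In the worst case we take at most 31 of each color, but all 1 cyan, all 9 orange, all 11 brown, and all 17 olive (fewer than 31), giving 1 + 9 + 11 + 31 + 31 + 17 + 31 = 131.
One more token then forces some color to 32, so 131 + 1 = 132.

132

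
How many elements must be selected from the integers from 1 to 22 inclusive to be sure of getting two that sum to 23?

Partition {1, …, 22} into 11 pairs: {1,22}, {2,21}, …, {11,12}.
Choosing 11 integers — say the integers 1 through 11 — takes one from each pair and avoids the property.
Choosing 12 forces two into the same pair by pigeonhole, and those sum to 23. So 12.

12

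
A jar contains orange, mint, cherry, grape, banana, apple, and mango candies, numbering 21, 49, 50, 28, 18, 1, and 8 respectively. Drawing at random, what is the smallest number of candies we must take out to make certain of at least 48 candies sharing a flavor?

In the worst case we take at most 47 of each flavor, but all 21 orange, all 28 grape, all 18 banana, all 1 apple, and all 8 mango (fewer than 47), giving 21 + 47 + 47 + 28 + 18 + 1 + 8 = 170.
One more candy then forces some flavor to 48, so 170 + 1 = 171.

171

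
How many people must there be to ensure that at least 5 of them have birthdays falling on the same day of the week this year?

There are 7 days of the week acting as pigeonholes.
With 7 × 4 = 28 people we could place exactly 4 in each, with no class reaching 5.
One more forces some class to hold 5, so 28 + 1 = 29.

29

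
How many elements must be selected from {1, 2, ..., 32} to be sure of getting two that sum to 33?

17

Partition {1, …, 32} into 16 pairs: {1,32}, {2,31}, …, {16,17}.
Choosing 16 integers — say the integers 1 through 16 — takes one from each pair and avoids the property.
Choosing 17 forces two into the same pair by pigeonhole, and those sum to 33. So 17.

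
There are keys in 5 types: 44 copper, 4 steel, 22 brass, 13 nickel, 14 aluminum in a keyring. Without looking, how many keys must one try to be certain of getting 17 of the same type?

Treat the 5 types as pigeonholes.
In the worst case we take at most 16 of each type, but all 4 steel, all 13 nickel, and all 14 aluminum (fewer than 16), giving 16 + 4 + 16 + 13 + 14 = 63.
One more key then forces some type to 17, so 63 + 1 = 64.

64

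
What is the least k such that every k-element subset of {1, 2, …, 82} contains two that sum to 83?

Partition {1, …, 82} into 41 pairs: {1,82}, {2,81}, …, {41,42}.
Choosing 41 integers — say the integers 1 through 41 — takes one from each pair and avoids the property.
Choosing 42 forces two into the same pair by pigeonhole, and those sum to 83. So 42.

42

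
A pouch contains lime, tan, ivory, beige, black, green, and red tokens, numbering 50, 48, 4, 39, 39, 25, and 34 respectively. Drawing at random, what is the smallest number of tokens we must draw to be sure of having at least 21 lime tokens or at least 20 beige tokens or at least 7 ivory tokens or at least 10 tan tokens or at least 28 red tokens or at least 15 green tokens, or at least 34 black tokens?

127

Each of the 7 colors has its own threshold; avoid all of them simultaneously.
The worst case stops just short of every target: 20 lime, 9 tan, all 4 ivory, 19 beige, 33 black, 14 green, 27 red — 20 + 9 + 4 + 19 + 33 + 14 + 27 = 126 tokens.
One more token must push some color to its target, so 126 + 1 = 127.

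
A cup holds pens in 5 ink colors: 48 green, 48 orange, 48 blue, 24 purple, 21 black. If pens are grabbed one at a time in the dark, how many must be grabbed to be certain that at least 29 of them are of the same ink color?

130

In the worst case we take at most 28 of each ink color, but all 24 purple and all 21 black (fewer than 28), giving 28 + 28 + 28 + 24 + 21 = 129.
One more pen then forces some ink color to 29, so 129 + 1 = 130.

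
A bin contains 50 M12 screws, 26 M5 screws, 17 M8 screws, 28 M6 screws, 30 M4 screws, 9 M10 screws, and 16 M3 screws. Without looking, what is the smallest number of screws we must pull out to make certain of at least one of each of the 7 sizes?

The hardest size to obtain is M10: we could draw every other screw first — 176 − 9 = 167 screws — without a single M10 one.
The next draw must be M10, so 167 + 1 = 168.

168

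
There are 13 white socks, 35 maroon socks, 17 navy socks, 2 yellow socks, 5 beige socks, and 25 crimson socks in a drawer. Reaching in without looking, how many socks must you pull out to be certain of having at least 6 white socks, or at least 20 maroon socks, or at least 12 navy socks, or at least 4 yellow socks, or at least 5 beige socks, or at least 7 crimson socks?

The worst case stops just short of every target: 5 white, 19 maroon, 11 navy, all 2 yellow, 4 beige, 6 crimson — 5 + 19 + 11 + 2 + 4 + 6 = 47 socks.
One more sock must push some color to its target, so 47 + 1 = 48.

48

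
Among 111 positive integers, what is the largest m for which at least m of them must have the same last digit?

12

The 111 positive integers fall into 10 possible last digits.
If each of the 10 possible last digits held at most 11, the total would be at most 10 × 11 = 110 < 111, a contradiction.
So at least one holds ⌈111/10⌉ = 12.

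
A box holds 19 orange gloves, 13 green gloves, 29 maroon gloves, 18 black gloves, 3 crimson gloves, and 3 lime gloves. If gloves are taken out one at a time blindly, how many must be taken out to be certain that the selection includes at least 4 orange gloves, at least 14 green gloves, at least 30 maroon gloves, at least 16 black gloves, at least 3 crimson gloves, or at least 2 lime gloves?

64

The worst case stops just short of every target: 3 orange, 13 green, 29 maroon, 15 black, 2 crimson, 1 lime — 3 + 13 + 29 + 15 + 2 + 1 = 63 gloves.
One more glove must push some color to its target, so 63 + 1 = 64.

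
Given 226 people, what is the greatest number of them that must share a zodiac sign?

There are 12 zodiac signs, which serve as the pigeonholes.
If each of the 12 zodiac signs held at most 18, the total would be at most 12 × 18 = 216 < 226, a contradiction.
So at least one holds ⌈226/12⌉ = 19.

19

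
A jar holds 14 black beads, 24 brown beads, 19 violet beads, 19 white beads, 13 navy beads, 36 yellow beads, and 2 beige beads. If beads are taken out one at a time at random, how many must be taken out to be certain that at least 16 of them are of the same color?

90

Treat the 7 colors as pigeonholes.
In the worst case we take at most 15 of each color, but all 14 black, all 13 navy, and all 2 beige (fewer than 15), giving 14 + 15 + 15 + 15 + 13 + 15 + 2 = 89.
One more bead then forces some color to 16, so 89 + 1 = 90.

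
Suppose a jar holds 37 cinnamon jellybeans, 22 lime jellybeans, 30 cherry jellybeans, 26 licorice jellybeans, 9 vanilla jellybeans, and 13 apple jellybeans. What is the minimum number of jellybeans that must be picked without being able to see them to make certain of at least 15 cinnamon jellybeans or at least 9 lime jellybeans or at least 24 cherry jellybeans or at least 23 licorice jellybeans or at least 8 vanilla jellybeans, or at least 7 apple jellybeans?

The worst case stops just short of every target: 14 cinnamon, 8 lime, 23 cherry, 22 licorice, 7 vanilla, 6 apple — 14 + 8 + 23 + 22 + 7 + 6 = 80 jellybeans.
One more jellybean must push some flavor to its target, so 80 + 1 = 81.

81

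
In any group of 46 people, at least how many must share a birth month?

4

If each of the 12 months of the year held at most 3, the total would be at most 12 × 3 = 36 < 46, a contradiction.
So at least one holds ⌈46/12⌉ = 4.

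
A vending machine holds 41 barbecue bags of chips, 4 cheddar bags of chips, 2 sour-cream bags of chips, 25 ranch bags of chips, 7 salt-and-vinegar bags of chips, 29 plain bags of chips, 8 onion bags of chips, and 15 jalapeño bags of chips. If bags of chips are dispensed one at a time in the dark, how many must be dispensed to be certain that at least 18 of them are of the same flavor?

In the worst case we take at most 17 of each flavor, but all 4 cheddar, all 2 sour-cream, all 7 salt-and-vinegar, all 8 onion, and all 15 jalapeño (fewer than 17), giving 17 + 4 + 2 + 17 + 7 + 17 + 8 + 15 = 87.
One more bag of chips then forces some flavor to 18, so 87 + 1 = 88.

88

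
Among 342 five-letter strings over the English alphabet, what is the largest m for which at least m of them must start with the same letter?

14

There are 26 possible first letters, which serve as the pigeonholes.
If each of the 26 possible first letters held at most 13, the total would be at most 26 × 13 = 338 < 342, a contradiction.
So at least one holds ⌈342/26⌉ = 14.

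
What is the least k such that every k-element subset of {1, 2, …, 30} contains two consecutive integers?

Partition {1, …, 30} into 15 pairs: {1,2}, {3,4}, …, {29,30}.
Choosing 15 integers — say the 15 even numbers 2, 4, …, 30 — takes one from each pair and avoids the property.
Choosing 16 forces two into the same pair by pigeonhole, and those are consecutive. So 16.

16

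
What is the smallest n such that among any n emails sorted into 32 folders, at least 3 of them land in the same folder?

There are 32 folders acting as pigeonholes.
With 32 × 2 = 64 emails we could place exactly 2 in each, with no class reaching 3.
One more forces some class to hold 3, so 64 + 1 = 65.

65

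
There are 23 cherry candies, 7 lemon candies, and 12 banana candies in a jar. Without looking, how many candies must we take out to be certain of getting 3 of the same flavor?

The worst case takes 2 candies of each flavor without reaching 3 of any: 3 × 2 = 6.
The next candy must bring some flavor to 3, so 6 + 1 = 7.

7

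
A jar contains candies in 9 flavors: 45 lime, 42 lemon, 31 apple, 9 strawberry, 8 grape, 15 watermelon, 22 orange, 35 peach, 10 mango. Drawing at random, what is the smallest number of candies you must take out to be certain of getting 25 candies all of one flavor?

161

Treat the 9 flavors as pigeonholes.
In the worst case we take at most 24 of each flavor, but all 9 strawberry, all 8 grape, all 15 watermelon, all 22 orange, and all 10 mango (fewer than 24), giving 24 + 24 + 24 + 9 + 8 + 15 + 22 + 24 + 10 = 160.
One more candy then forces some flavor to 25, so 160 + 1 = 161.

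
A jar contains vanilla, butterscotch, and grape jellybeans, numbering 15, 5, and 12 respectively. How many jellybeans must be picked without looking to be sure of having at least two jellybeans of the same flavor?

4

The worst case takes 1 jellybean of each flavor without reaching 2 of any: 3 × 1 = 3.
The next jellybean must bring some flavor to 2, so 3 + 1 = 4.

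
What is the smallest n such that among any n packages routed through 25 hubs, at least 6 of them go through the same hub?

There are 25 hubs acting as pigeonholes.
With 25 × 5 = 125 packages we could place exactly 5 in each, with no class reaching 6.
One more forces some class to hold 6, so 125 + 1 = 126.

126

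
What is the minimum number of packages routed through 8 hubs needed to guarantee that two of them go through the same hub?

9

There are 8 hubs acting as pigeonholes.
With 8 packages we could place one in each, avoiding any repeat.
One more forces some class to hold 2, so 8 + 1 = 9.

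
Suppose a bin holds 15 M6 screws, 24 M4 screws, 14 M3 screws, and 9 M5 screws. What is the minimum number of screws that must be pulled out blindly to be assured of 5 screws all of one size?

17

The worst case takes 4 screws of each size without reaching 5 of any: 4 × 4 = 16.
The next screw must bring some size to 5, so 16 + 1 = 17.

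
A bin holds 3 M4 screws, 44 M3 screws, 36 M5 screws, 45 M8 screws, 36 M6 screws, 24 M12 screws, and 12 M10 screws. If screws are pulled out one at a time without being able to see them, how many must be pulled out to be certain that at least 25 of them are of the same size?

136

In the worst case we take at most 24 of each size, but all 3 M4 and all 12 M10 (fewer than 24), giving 3 + 24 + 24 + 24 + 24 + 24 + 12 = 135.
One more screw then forces some size to 25, so 135 + 1 = 136.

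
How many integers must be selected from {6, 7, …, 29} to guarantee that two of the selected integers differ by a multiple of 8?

Group the integers by remainder mod 8; there are 8 residue classes, each nonempty in this range.
Choosing one from each class (8 integers) avoids any shared remainder.
One more choice must repeat a class, so two differ by a multiple of 8. Hence 8 + 1 = 9.

9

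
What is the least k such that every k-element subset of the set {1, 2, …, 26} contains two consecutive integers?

Partition {1, …, 26} into 13 pairs: {1,2}, {3,4}, …, {25,26}.
Choosing 13 integers — say the 13 even numbers 2, 4, …, 26 — takes one from each pair and avoids the property.
Choosing 14 forces two into the same pair by pigeonhole, and those are consecutive. So 14.

14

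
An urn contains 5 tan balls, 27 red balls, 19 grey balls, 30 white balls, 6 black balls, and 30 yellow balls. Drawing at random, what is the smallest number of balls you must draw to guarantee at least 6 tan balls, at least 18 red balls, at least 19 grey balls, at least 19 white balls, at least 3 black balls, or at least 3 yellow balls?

63

The worst case stops just short of every target: 5 tan, 17 red, 18 grey, 18 white, 2 black, 2 yellow — 5 + 17 + 18 + 18 + 2 + 2 = 62 balls.
One more ball must push some color to its target, so 62 + 1 = 63.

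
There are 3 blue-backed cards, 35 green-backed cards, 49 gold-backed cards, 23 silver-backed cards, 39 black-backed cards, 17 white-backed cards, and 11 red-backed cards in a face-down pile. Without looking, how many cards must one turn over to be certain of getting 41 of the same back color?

In the worst case we take at most 40 of each back color, but all 3 blue-backed, all 35 green-backed, all 23 silver-backed, all 39 black-backed, all 17 white-backed, and all 11 red-backed (fewer than 40), giving 3 + 35 + 40 + 23 + 39 + 17 + 11 = 168.
One more card then forces some back color to 41, so 168 + 1 = 169.

169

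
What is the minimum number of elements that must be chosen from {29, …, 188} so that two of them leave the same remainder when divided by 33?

34

Group the integers by remainder mod 33; there are 33 residue classes, each nonempty in this range.
Choosing one from each class (33 integers) avoids any shared remainder.
One more choice must repeat a class, so two differ by a multiple of 33. Hence 33 + 1 = 34.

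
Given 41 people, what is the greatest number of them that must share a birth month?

There are 12 months of the year, which serve as the pigeonholes.
If each of the 12 months of the year held at most 3, the total would be at most 12 × 3 = 36 < 41, a contradiction.
So at least one holds ⌈41/12⌉ = 4.

4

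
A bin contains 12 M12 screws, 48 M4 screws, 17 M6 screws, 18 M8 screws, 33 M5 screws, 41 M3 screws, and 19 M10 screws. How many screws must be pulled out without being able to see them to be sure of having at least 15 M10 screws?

The worst case draws every non-M10 screw first: 12 + 48 + 17 + 18 + 33 + 41 = 169.
The next 15 draws are then forced to be M10, giving 169 + 15 = 184.

184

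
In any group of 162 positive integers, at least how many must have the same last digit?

The 162 positive integers fall into 10 possible last digits.
If each of the 10 possible last digits held at most 16, the total would be at most 10 × 16 = 160 < 162, a contradiction.
So at least one holds ⌈162/10⌉ = 17.

17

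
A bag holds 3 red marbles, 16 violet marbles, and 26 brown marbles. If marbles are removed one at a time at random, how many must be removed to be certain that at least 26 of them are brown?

To avoid brown marbles as long as possible, exhaust the other 2 colors first.
The worst case draws every non-brown marble first: 3 + 16 = 19.
The next 26 draws are then forced to be brown, giving 19 + 26 = 45.

45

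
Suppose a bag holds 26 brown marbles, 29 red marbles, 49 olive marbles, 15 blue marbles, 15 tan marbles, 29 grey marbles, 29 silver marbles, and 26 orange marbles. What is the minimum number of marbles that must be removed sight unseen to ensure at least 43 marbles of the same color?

In the worst case we take at most 42 of each color, but all 26 brown, all 29 red, all 15 blue, all 15 tan, all 29 grey, all 29 silver, and all 26 orange (fewer than 42), giving 26 + 29 + 42 + 15 + 15 + 29 + 29 + 26 = 211.
One more marble then forces some color to 43, so 211 + 1 = 212.

212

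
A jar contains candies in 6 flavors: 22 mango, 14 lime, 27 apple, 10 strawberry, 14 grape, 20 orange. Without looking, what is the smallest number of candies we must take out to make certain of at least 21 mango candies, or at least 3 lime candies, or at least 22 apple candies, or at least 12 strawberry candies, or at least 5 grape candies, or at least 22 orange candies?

78

The worst case stops just short of every target: 20 mango, 2 lime, 21 apple, all 10 strawberry, 4 grape, all 20 orange — 20 + 2 + 21 + 10 + 4 + 20 = 77 candies.
One more candy must push some flavor to its target, so 77 + 1 = 78.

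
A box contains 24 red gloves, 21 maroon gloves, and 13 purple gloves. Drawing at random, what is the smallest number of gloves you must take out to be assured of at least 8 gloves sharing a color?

The worst case takes 7 gloves of each color without reaching 8 of any: 3 × 7 = 21.
The next glove must bring some color to 8, so 21 + 1 = 22.

22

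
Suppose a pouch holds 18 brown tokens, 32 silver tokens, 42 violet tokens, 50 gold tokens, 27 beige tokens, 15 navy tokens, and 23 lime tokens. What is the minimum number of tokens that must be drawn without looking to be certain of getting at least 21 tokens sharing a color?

134

In the worst case we take at most 20 of each color, but all 18 brown and all 15 navy (fewer than 20), giving 18 + 20 + 20 + 20 + 20 + 15 + 20 = 133.
One more token then forces some color to 21, so 133 + 1 = 134.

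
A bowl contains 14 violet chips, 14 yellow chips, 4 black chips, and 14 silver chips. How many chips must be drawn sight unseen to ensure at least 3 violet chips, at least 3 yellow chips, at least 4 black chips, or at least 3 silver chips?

10

Each of the 4 colors has its own threshold; avoid all of them simultaneously.
The worst case stops just short of every target: 2 violet, 2 yellow, 3 black, 2 silver — 2 + 2 + 3 + 2 = 9 chips.
One more chip must push some color to its target, so 9 + 1 = 10.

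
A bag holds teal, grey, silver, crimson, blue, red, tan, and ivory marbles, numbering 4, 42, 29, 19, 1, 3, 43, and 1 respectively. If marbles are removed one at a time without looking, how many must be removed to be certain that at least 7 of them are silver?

The worst case draws every non-silver marble first: 4 + 42 + 19 + 1 + 3 + 43 + 1 = 113.
The next 7 draws are then forced to be silver, giving 113 + 7 = 120.

120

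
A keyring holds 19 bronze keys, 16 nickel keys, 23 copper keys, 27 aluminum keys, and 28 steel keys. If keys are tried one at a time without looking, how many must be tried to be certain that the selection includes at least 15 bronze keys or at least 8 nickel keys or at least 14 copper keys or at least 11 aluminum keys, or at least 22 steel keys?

66

Each of the 5 types has its own threshold; avoid all of them simultaneously.
The worst case stops just short of every target: 14 bronze, 7 nickel, 13 copper, 10 aluminum, 21 steel — 14 + 7 + 13 + 10 + 21 = 65 keys.
One more key must push some type to its target, so 65 + 1 = 66.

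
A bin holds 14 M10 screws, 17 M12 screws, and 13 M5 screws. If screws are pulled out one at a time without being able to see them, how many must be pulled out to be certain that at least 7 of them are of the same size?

19

The worst case takes 6 screws of each size without reaching 7 of any: 3 × 6 = 18.
The next screw must bring some size to 7, so 18 + 1 = 19.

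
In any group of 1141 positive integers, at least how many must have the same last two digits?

The 1141 positive integers fall into 100 possible two-digit endings.
If each of the 100 possible two-digit endings held at most 11, the total would be at most 100 × 11 = 1100 < 1141, a contradiction.
So at least one holds ⌈1141/100⌉ = 12.

12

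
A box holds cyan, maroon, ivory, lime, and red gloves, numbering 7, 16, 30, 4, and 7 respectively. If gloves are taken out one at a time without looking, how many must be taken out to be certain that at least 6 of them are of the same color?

25

In the worst case we take at most 5 of each color, but all 4 lime (fewer than 5), giving 5 + 5 + 5 + 4 + 5 = 24.
One more glove then forces some color to 6, so 24 + 1 = 25.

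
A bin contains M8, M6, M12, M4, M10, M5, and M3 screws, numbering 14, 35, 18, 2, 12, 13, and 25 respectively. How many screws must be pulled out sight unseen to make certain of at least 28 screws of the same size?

112

In the worst case we take at most 27 of each size, but all 14 M8, all 18 M12, all 2 M4, all 12 M10, all 13 M5, and all 25 M3 (fewer than 27), giving 14 + 27 + 18 + 2 + 12 + 13 + 25 = 111.
One more screw then forces some size to 28, so 111 + 1 = 112.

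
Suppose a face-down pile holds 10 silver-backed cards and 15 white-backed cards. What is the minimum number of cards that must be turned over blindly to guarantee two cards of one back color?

Treat the 2 back colors as pigeonholes.
The worst case takes 1 card of each back color without reaching 2 of any: 2 × 1 = 2.
The next card must bring some back color to 2, so 2 + 1 = 3.

3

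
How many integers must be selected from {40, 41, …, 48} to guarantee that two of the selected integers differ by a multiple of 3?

4

Group the integers by remainder mod 3; there are 3 residue classes, each nonempty in this range.
Choosing one from each class (3 integers) avoids any shared remainder.
One more choice must repeat a class, so two differ by a multiple of 3. Hence 3 + 1 = 4.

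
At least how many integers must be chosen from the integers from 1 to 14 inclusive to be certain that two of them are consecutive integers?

Partition {1, …, 14} into 7 pairs: {1,2}, {3,4}, …, {13,14}.
Choosing 7 integers — say the 7 even numbers 2, 4, …, 14 — takes one from each pair and avoids the property.
Choosing 8 forces two into the same pair by pigeonhole, and those are consecutive. So 8.

8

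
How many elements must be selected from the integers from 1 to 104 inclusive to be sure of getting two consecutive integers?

Partition {1, …, 104} into 52 pairs: {1,2}, {3,4}, …, {103,104}.
Choosing 52 integers — say the 52 even numbers 2, 4, …, 104 — takes one from each pair and avoids the property.
Choosing 53 forces two into the same pair by pigeonhole, and those are consecutive. So 53.

53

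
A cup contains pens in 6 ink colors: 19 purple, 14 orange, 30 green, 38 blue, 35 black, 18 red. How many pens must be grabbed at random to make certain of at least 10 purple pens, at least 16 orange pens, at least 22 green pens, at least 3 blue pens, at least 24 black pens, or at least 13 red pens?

82

Each of the 6 ink colors has its own threshold; avoid all of them simultaneously.
The worst case stops just short of every target: 9 purple, all 14 orange, 21 green, 2 blue, 23 black, 12 red — 9 + 14 + 21 + 2 + 23 + 12 = 81 pens.
One more pen must push some ink color to its target, so 81 + 1 = 82.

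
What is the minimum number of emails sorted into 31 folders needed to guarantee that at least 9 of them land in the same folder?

249

There are 31 folders acting as pigeonholes.
With 31 × 8 = 248 emails we could place exactly 8 in each, with no class reaching 9.
One more forces some class to hold 9, so 248 + 1 = 249.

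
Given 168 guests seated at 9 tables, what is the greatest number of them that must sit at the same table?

19

If each of the 9 tables held at most 18, the total would be at most 9 × 18 = 162 < 168, a contradiction.
So at least one holds ⌈168/9⌉ = 19.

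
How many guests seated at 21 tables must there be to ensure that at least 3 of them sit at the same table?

43

There are 21 tables acting as pigeonholes.
With 21 × 2 = 42 guests we could place exactly 2 in each, with no class reaching 3.
One more forces some class to hold 3, so 42 + 1 = 43.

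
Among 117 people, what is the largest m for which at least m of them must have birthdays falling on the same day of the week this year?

There are 7 days of the week, which serve as the pigeonholes.
If each of the 7 days of the week held at most 16, the total would be at most 7 × 16 = 112 < 117, a contradiction.
So at least one holds ⌈117/7⌉ = 17.

17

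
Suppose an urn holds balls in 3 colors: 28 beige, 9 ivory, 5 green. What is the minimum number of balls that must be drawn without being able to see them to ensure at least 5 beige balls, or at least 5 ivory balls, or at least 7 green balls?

14

The worst case stops just short of every target: 4 beige, 4 ivory, all 5 green — 4 + 4 + 5 = 13 balls.
One more ball must push some color to its target, so 13 + 1 = 14.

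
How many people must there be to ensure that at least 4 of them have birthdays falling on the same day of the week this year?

There are 7 days of the week acting as pigeonholes.
With 7 × 3 = 21 people we could place exactly 3 in each, with no class reaching 4.
One more forces some class to hold 4, so 21 + 1 = 22.

22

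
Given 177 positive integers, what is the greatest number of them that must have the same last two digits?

The 177 positive integers fall into 100 possible two-digit endings.
If each of the 100 possible two-digit endings held at most 1, the total would be at most 100 × 1 = 100 < 177, a contradiction.
So at least one holds ⌈177/100⌉ = 2.

2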